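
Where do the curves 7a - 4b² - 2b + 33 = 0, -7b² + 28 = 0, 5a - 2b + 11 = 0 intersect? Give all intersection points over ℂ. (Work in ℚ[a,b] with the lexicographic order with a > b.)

{(-3, -2)}

Compute a lex Gröbner basis by Buchberger's algorithm.
f_1 = 7a - 4b² - 2b + 33, LT = a.
f_2 = -7b² + 28, LT = b².
f_3 = 5a - 2b + 11, LT = a.

S(f_1,f_2): leading monomials are coprime, so the S-polynomial reduces to 0 (Buchberger's first criterion).
S(f_1,f_3): lcm = a. S = -4/7b² + 4/35b + 88/35.
  leading term b²: subtract (4/49)·f_2 from -4/7b² + 4/35b + 88/35 → 4/35b + 8/35
  leading term b: no divisor's leading term divides it; move 4/35b to the remainder.
  leading term 1: no divisor's leading term divides it; move 8/35 to the remainder.
  remainder 4/35b + 8/35 ≠ 0; add h_4 = 4/35b + 8/35 to the basis.

S(f_2,f_3): leading monomials are coprime, so the S-polynomial reduces to 0 (Buchberger's first criterion).
S(f_1,h_4): leading monomials are coprime, so the S-polynomial reduces to 0 (Buchberger's first criterion).
S(f_2,h_4): lcm = b². S = -2b - 4.
  leading term b: subtract (-35/2)·h_4 from -2b - 4 → 0
  remainder 0.

S(f_3,h_4): leading monomials are coprime, so the S-polynomial reduces to 0 (Buchberger's first criterion).
Every S-polynomial of the final basis reduces to 0, so we have a Gröbner basis.
Inter-reduce: drop elements whose leading term is divisible by another's, tail-reduce, and make monic.
Reduced Gröbner basis: {a + 3, b + 2}.

From the last basis element, b + 2 = 0, so b takes values in {-2}. Each choice, substituted upward through the basis, yields the corresponding point(s) of the solution set.
  b = -2: the earlier basis element becomes a + 3 = 0, giving a = -3 — point (-3, -2).
Check: every point annihilates each of the original generators.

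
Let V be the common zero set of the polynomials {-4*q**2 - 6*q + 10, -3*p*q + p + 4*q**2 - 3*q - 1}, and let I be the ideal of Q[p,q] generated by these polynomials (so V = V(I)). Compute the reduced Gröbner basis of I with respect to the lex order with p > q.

G = {p - 18/17*q + 18/17, q**2 + 3/2*q - 5/2}

f_1 = -4*q**2 - 6*q + 10, LT = q**2.
f_2 = -3*p*q + p + 4*q**2 - 3*q - 1, LT = p*q.

S(f_1,f_2): lcm = p*q**2. S = 11/6*p*q - 5/2*p + 4/3*q**3 - q**2 - 1/3*q.
  leading term p*q: subtract (-11/18)·f_2 from 11/6*p*q - 5/2*p + 4/3*q**3 - q**2 - 1/3*q → -17/9*p + 4/3*q**3 + 13/9*q**2 - 13/6*q - 11/18
  leading term p: no divisor's leading term divides it; move -17/9*p to the remainder.
  leading term q**3: subtract (-1/3*q)·f_1 from 4/3*q**3 + 13/9*q**2 - 13/6*q - 11/18 → -5/9*q**2 + 7/6*q - 11/18
  leading term q**2: subtract (5/36)·f_1 from -5/9*q**2 + 7/6*q - 11/18 → 2*q - 2
  leading term q: no divisor's leading term divides it; move 2*q to the remainder.
  leading term 1: no divisor's leading term divides it; move -2 to the remainder.
  remainder -17/9*p + 2*q - 2 ≠ 0; add g_3 = -17/9*p + 2*q - 2 to the basis.

S(f_1,g_3): leading monomials are coprime, so the S-polynomial reduces to 0 (Buchberger's first criterion).
S(f_2,g_3): lcm = p*q. S = -1/3*p - 14/51*q**2 - 1/17*q + 1/3.
  leading term p: subtract (3/17)·g_3 from -1/3*p - 14/51*q**2 - 1/17*q + 1/3 → -14/51*q**2 - 7/17*q + 35/51
  leading term q**2: subtract (7/102)·f_1 from -14/51*q**2 - 7/17*q + 35/51 → 0
  remainder 0.

Every S-polynomial of the final basis reduces to 0, so we have a Gröbner basis.
Inter-reduce: drop elements whose leading term is divisible by another's, tail-reduce, and make monic.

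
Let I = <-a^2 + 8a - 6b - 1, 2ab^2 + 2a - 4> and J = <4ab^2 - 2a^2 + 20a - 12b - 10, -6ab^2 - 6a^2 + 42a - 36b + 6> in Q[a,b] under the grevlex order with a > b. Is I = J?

Since reduced Gröbner bases are canonical representatives of ideals under a given ordering, it suffices to compute and compare them.
Buchberger on the first generating set:
f_1 = -a^2 + 8a - 6b - 1, LT = a^2.
f_2 = 2ab^2 + 2a - 4, LT = ab^2.

S(f_1,f_2): lcm = a^2b^2. S = -8ab^2 + 6b^3 - a^2 + b^2 + 2a.
  leading term ab^2: subtract (-4)·f_2 from -8ab^2 + 6b^3 - a^2 + b^2 + 2a → 6b^3 - a^2 + b^2 + 10a - 16
  leading term b^3: no divisor's leading term divides it; move 6b^3 to the remainder.
  leading term a^2: subtract (1)·f_1 from -a^2 + b^2 + 10a - 16 → b^2 + 2a + 6b - 15
  leading term b^2: no divisor's leading term divides it; move b^2 to the remainder.
  leading term a: no divisor's leading term divides it; move 2a to the remainder.
  leading term b: no divisor's leading term divides it; move 6b to the remainder.
  leading term 1: no divisor's leading term divides it; move -15 to the remainder.
  remainder 6b^3 + b^2 + 2a + 6b - 15 ≠ 0; add g_3 = 6b^3 + b^2 + 2a + 6b - 15 to the basis.

The other S-polynomials (S(f_1,g_3), S(f_2,g_3)) all reduce to 0 modulo the current basis, so we have a Gröbner basis.
Inter-reduce: drop elements whose leading term is divisible by another's, tail-reduce, and make monic.
Reduced Gröbner basis: {ab^2 + a - 2, b^3 + 1/6b^2 + 1/3a + b - 5/2, a^2 - 8a + 6b + 1}.

Buchberger on the second generating set:
h_1 = 4ab^2 - 2a^2 + 20a - 12b - 10, LT = ab^2.
h_2 = -6ab^2 - 6a^2 + 42a - 36b + 6, LT = ab^2.

S(h_1,h_2): lcm = ab^2. S = -3/2a^2 + 12a - 9b - 3/2.
  leading term a^2: no divisor's leading term divides it; move -3/2a^2 to the remainder.
  leading term a: no divisor's leading term divides it; move 12a to the remainder.
  leading term b: no divisor's leading term divides it; move -9b to the remainder.
  leading term 1: no divisor's leading term divides it; move -3/2 to the remainder.
  remainder -3/2a^2 + 12a - 9b - 3/2 ≠ 0; add k_3 = -3/2a^2 + 12a - 9b - 3/2 to the basis.

S(h_1,k_3): lcm = a^2b^2. S = -1/2a^3 + 8ab^2 - 6b^3 + 5a^2 - 3ab - b^2 - 5/2a.
  leading term a^3: subtract (1/3a)·k_3 from -1/2a^3 + 8ab^2 - 6b^3 + 5a^2 - 3ab - b^2 - 5/2a → 8ab^2 - 6b^3 + a^2 - b^2 - 2a
  leading term ab^2: subtract (2)·h_1 from 8ab^2 - 6b^3 + a^2 - b^2 - 2a → -6b^3 + 5a^2 - b^2 - 42a + 24b + 20
  leading term b^3: no divisor's leading term divides it; move -6b^3 to the remainder.
  leading term a^2: subtract (-10/3)·k_3 from 5a^2 - b^2 - 42a + 24b + 20 → -b^2 - 2a - 6b + 15
  leading term b^2: no divisor's leading term divides it; move -b^2 to the remainder.
  leading term a: no divisor's leading term divides it; move -2a to the remainder.
  leading term b: no divisor's leading term divides it; move -6b to the remainder.
  leading term 1: no divisor's leading term divides it; move 15 to the remainder.
  remainder -6b^3 - b^2 - 2a - 6b + 15 ≠ 0; add k_4 = -6b^3 - b^2 - 2a - 6b + 15 to the basis.

The other S-polynomials (S(h_2,k_3), S(h_1,k_4), S(h_2,k_4), S(k_3,k_4)) all reduce to 0 modulo the current basis, so we have a Gröbner basis.
Inter-reduce: drop elements whose leading term is divisible by another's, tail-reduce, and make monic.
Reduced Gröbner basis: {ab^2 + a - 2, b^3 + 1/6b^2 + 1/3a + b - 5/2, a^2 - 8a + 6b + 1}.

These coincide, so the ideals are equal.

Yes, the ideals are equal.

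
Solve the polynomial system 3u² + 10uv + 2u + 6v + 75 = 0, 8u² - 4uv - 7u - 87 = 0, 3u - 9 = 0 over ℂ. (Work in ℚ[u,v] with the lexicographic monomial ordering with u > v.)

{(3, -3)}

Compute a lex Gröbner basis by Buchberger's algorithm.
f_1 = 3u² + 10uv + 2u + 6v + 75, LT = u².
f_2 = 8u² - 4uv - 7u - 87, LT = u².
f_3 = 3u - 9, LT = u.

S(f_1,f_2): lcm = u². S = 23/6uv + 37/24u + 2v + 287/8.
  leading term uv: subtract (23/18v)·f_3 from 23/6uv + 37/24u + 2v + 287/8 → 37/24u + 27/2v + 287/8
  leading term u: subtract (37/72)·f_3 from 37/24u + 27/2v + 287/8 → 27/2v + 81/2
  leading term v: no divisor's leading term divides it; move 27/2v to the remainder.
  leading term 1: no divisor's leading term divides it; move 81/2 to the remainder.
  remainder 27/2v + 81/2 ≠ 0; add h_4 = 27/2v + 81/2 to the basis.

S(f_1,f_3): lcm = u². S = 10/3uv + 11/3u + 2v + 25.
  leading term uv: subtract (10/9v)·f_3 from 10/3uv + 11/3u + 2v + 25 → 11/3u + 12v + 25
  leading term u: subtract (11/9)·f_3 from 11/3u + 12v + 25 → 12v + 36
  leading term v: subtract (8/9)·h_4 from 12v + 36 → 0
  remainder 0.

S(f_2,f_3): lcm = u². S = -½uv + 17/8u - 87/8.
  leading term uv: subtract (-⅙v)·f_3 from -½uv + 17/8u - 87/8 → 17/8u - 3/2v - 87/8
  leading term u: subtract (17/24)·f_3 from 17/8u - 3/2v - 87/8 → -3/2v - 9/2
  leading term v: subtract (-1/9)·h_4 from -3/2v - 9/2 → 0
  remainder 0.

S(f_1,h_4): leading monomials are coprime, so the S-polynomial reduces to 0 (Buchberger's first criterion).
S(f_2,h_4): leading monomials are coprime, so the S-polynomial reduces to 0 (Buchberger's first criterion).
S(f_3,h_4): leading monomials are coprime, so the S-polynomial reduces to 0 (Buchberger's first criterion).
Every S-polynomial of the final basis reduces to 0, so we have a Gröbner basis.
Inter-reduce: drop elements whose leading term is divisible by another's, tail-reduce, and make monic.
Reduced Gröbner basis: {u - 3, v + 3}.

Elimination: the polynomial v + 3 lies in the elimination ideal for v, so v ∈ {-3}. For each such v, the remaining basis elements (now univariate) give the rest of the solution.
  v = -3: the earlier basis element becomes u - 3 = 0, giving u = 3 — point (3, -3).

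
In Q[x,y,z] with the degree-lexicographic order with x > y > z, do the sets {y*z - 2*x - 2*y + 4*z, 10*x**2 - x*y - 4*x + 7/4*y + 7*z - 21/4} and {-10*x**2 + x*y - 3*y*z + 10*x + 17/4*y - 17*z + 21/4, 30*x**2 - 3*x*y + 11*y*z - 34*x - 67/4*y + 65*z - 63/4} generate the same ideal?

Since reduced Gröbner bases are canonical representatives of ideals under a given ordering, it suffices to compute and compare them.
Buchberger on the first generating set:
f_1 = y*z - 2*x - 2*y + 4*z, LT = y*z.
f_2 = 10*x**2 - x*y - 4*x + 7/4*y + 7*z - 21/4, LT = x**2.

The S-polynomials (S(f_1,f_2)) all reduce to 0 modulo the current basis, so we have a Gröbner basis.
Inter-reduce: drop elements whose leading term is divisible by another's, tail-reduce, and make monic.
Reduced Gröbner basis: {x**2 - 1/10*x*y - 2/5*x + 7/40*y + 7/10*z - 21/40, y*z - 2*x - 2*y + 4*z}.

Buchberger on the second generating set:
h_1 = -10*x**2 + x*y - 3*y*z + 10*x + 17/4*y - 17*z + 21/4, LT = x**2.
h_2 = 30*x**2 - 3*x*y + 11*y*z - 34*x - 67/4*y + 65*z - 63/4, LT = x**2.

S(h_1,h_2): lcm = x**2. S = -1/15*y*z + 2/15*x + 2/15*y - 7/15*z.
  reduce S modulo (h_1, h_2):
  remainder -1/15*y*z + 2/15*x + 2/15*y - 7/15*z ≠ 0; add k_3 = -1/15*y*z + 2/15*x + 2/15*y - 7/15*z to the basis.

The other S-polynomials (S(h_1,k_3), S(h_2,k_3)) all reduce to 0 modulo the current basis, so we have a Gröbner basis.
Inter-reduce: drop elements whose leading term is divisible by another's, tail-reduce, and make monic.
Reduced Gröbner basis: {x**2 - 1/10*x*y - 2/5*x + 7/40*y - 2/5*z - 21/40, y*z - 2*x - 2*y + 7*z}.

The bases are distinct; the ideals are different.
The same test decides containment: I ⊆ J iff every generator of I reduces to 0 modulo a Gröbner basis of J.

No, the ideals differ.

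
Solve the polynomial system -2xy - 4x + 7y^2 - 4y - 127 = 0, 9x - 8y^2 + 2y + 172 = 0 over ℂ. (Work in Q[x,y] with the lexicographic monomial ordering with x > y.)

{(2, 5), (-5891/576 - 49*sqrt(7849)/576, -45/32 + sqrt(7849)/32), (-5891/576 + 49*sqrt(7849)/576, -sqrt(7849)/32 - 45/32)}

Compute a lex Gröbner basis by Buchberger's algorithm.
f_1 = -2xy - 4x + 7y^2 - 4y - 127, LT = xy.
f_2 = 9x - 8y^2 + 2y + 172, LT = x.

S(f_1,f_2): lcm = xy. S = 2x + 8/9y^3 - 67/18y^2 - 154/9y + 127/2.
  leading term x: subtract (2/9)·f_2 from 2x + 8/9y^3 - 67/18y^2 - 154/9y + 127/2 → 8/9y^3 - 35/18y^2 - 158/9y + 455/18
  leading term y^3: no divisor's leading term divides it; move 8/9y^3 to the remainder.
  leading term y^2: no divisor's leading term divides it; move -35/18y^2 to the remainder.
  leading term y: no divisor's leading term divides it; move -158/9y to the remainder.
  leading term 1: no divisor's leading term divides it; move 455/18 to the remainder.
  remainder 8/9y^3 - 35/18y^2 - 158/9y + 455/18 ≠ 0; add h_3 = 8/9y^3 - 35/18y^2 - 158/9y + 455/18 to the basis.

The other S-polynomials (S(f_1,h_3), S(f_2,h_3)) all reduce to 0 modulo the current basis, so we have a Gröbner basis.
Inter-reduce: drop elements whose leading term is divisible by another's, tail-reduce, and make monic.
Reduced Gröbner basis: {x - 8/9y^2 + 2/9y + 172/9, y^3 - 35/16y^2 - 79/4y + 455/16}.

Elimination: the polynomial y^3 - 35/16y^2 - 79/4y + 455/16 lies in the elimination ideal for y, so y ∈ {5, -45/32 + sqrt(7849)/32, -sqrt(7849)/32 - 45/32}. For each such y, the remaining basis elements (now univariate) give the rest of the solution.
  y = 5: the earlier basis element becomes x - 2 = 0, giving x = 2 — point (2, 5).
  y = -45/32 + sqrt(7849)/32: the earlier basis element becomes x + 49*sqrt(7849)/576 + 5891/576 = 0, giving x = -5891/576 - 49*sqrt(7849)/576 — point (-5891/576 - 49*sqrt(7849)/576, -45/32 + sqrt(7849)/32).
  y = -sqrt(7849)/32 - 45/32: the earlier basis element becomes x - 49*sqrt(7849)/576 + 5891/576 = 0, giving x = -5891/576 + 49*sqrt(7849)/576 — point (-5891/576 + 49*sqrt(7849)/576, -sqrt(7849)/32 - 45/32).
Check: every point annihilates each of the original generators.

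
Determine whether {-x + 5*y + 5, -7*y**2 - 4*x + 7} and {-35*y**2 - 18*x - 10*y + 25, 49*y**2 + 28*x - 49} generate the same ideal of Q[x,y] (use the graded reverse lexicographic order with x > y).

Equality of ideals is decidable: compute both reduced Gröbner bases (unique for the ordering) and check whether they agree.
Buchberger on the first generating set:
f_1 = -x + 5*y + 5, LT = x.
f_2 = -7*y**2 - 4*x + 7, LT = y**2.

The S-polynomials (S(f_1,f_2)) all reduce to 0 modulo the current basis, so we have a Gröbner basis.
Inter-reduce: drop elements whose leading term is divisible by another's, tail-reduce, and make monic.
Reduced Gröbner basis: {y**2 + 20/7*y + 13/7, x - 5*y - 5}.

Buchberger on the second generating set:
h_1 = -35*y**2 - 18*x - 10*y + 25, LT = y**2.
h_2 = 49*y**2 + 28*x - 49, LT = y**2.

S(h_1,h_2): lcm = y**2. S = -2/35*x + 2/7*y + 2/7.
  leading term x: no divisor's leading term divides it; move -2/35*x to the remainder.
  leading term y: no divisor's leading term divides it; move 2/7*y to the remainder.
  leading term 1: no divisor's leading term divides it; move 2/7 to the remainder.
  remainder -2/35*x + 2/7*y + 2/7 ≠ 0; add k_3 = -2/35*x + 2/7*y + 2/7 to the basis.

The other S-polynomials (S(h_1,k_3), S(h_2,k_3)) all reduce to 0 modulo the current basis, so we have a Gröbner basis.
Inter-reduce: drop elements whose leading term is divisible by another's, tail-reduce, and make monic.
Reduced Gröbner basis: {y**2 + 20/7*y + 13/7, x - 5*y - 5}.

The two bases agree; hence the ideals are identical.
The same test decides containment: I ⊆ J iff every generator of I reduces to 0 modulo a Gröbner basis of J.

Yes, the ideals are equal.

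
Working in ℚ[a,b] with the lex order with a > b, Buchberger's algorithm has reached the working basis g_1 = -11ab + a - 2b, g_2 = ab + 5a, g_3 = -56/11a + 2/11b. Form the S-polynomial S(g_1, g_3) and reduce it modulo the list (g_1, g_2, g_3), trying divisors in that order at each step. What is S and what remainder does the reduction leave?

lcm(LM(g_1), LM(g_3)) = ab.
S = (lcm/LT(g_1))·g_1 − (lcm/LT(g_3))·g_3 = -1/11a + 1/28b² + 2/11b.
Reduce S modulo (g_1, g_2, g_3) in that order:
  leading term a: subtract (1/56)·g_3 from -1/11a + 1/28b² + 2/11b → 1/28b² + 5/28b
  leading term b²: no divisor's leading term divides it; move 1/28b² to the remainder.
  leading term b: no divisor's leading term divides it; move 5/28b to the remainder.
The remainder 1/28b² + 5/28b is nonzero, so it would be added as the next basis element.
This is the inner loop of Buchberger's algorithm — each nonzero remainder becomes a new basis element.

S(g_1, g_3) = -1/11a + 1/28b² + 2/11b; remainder on division = 1/28b² + 5/28b.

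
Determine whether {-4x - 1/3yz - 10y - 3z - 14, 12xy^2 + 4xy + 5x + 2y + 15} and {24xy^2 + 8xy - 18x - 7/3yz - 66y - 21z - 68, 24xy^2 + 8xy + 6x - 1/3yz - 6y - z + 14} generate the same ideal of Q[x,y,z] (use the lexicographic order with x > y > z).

No, the ideals differ.

Equality of ideals is decidable: compute both reduced Gröbner bases (unique for the ordering) and check whether they agree.
Buchberger on the first generating set:
f_1 = -4x - 1/3yz - 10y - 3z - 14, LT = x.
f_2 = 12xy^2 + 4xy + 5x + 2y + 15, LT = xy^2.

S(f_1,f_2): lcm = xy^2. S = -1/3xy - 5/12x + 1/12y^3z + 5/2y^3 + 3/4y^2z + 7/2y^2 - 1/6y - 5/4.
  reduce S modulo (f_1, f_2):
  remainder 1/12y^3z + 5/2y^3 + 7/9y^2z + 13/3y^2 + 41/144yz + 49/24y + 5/16z + 5/24 ≠ 0; add g_3 = 1/12y^3z + 5/2y^3 + 7/9y^2z + 13/3y^2 + 41/144yz + 49/24y + 5/16z + 5/24 to the basis.

The other S-polynomials (S(f_1,g_3), S(f_2,g_3)) all reduce to 0 modulo the current basis, so we have a Gröbner basis.
Inter-reduce: drop elements whose leading term is divisible by another's, tail-reduce, and make monic.
Reduced Gröbner basis: {x + 1/12yz + 5/2y + 3/4z + 7/2, y^3z + 30y^3 + 28/3y^2z + 52y^2 + 41/12yz + 49/2y + 15/4z + 5/2}.

Buchberger on the second generating set:
h_1 = 24xy^2 + 8xy - 18x - 7/3yz - 66y - 21z - 68, LT = xy^2.
h_2 = 24xy^2 + 8xy + 6x - 1/3yz - 6y - z + 14, LT = xy^2.

S(h_1,h_2): lcm = xy^2. S = -x - 1/12yz - 5/2y - 5/6z - 41/12.
  reduce S modulo (h_1, h_2):
  remainder -x - 1/12yz - 5/2y - 5/6z - 41/12 ≠ 0; add k_3 = -x - 1/12yz - 5/2y - 5/6z - 41/12 to the basis.

S(h_1,k_3): lcm = xy^2. S = 1/3xy - 3/4x - 1/12y^3z - 5/2y^3 - 5/6y^2z - 41/12y^2 - 7/72yz - 11/4y - 7/8z - 17/6.
  reduce S modulo (h_1, h_2, k_3):
  remainder -1/12y^3z - 5/2y^3 - 31/36y^2z - 17/4y^2 - 5/16yz - 145/72y - 1/4z - 13/48 ≠ 0; add k_4 = -1/12y^3z - 5/2y^3 - 31/36y^2z - 17/4y^2 - 5/16yz - 145/72y - 1/4z - 13/48 to the basis.

The other S-polynomials (S(h_2,k_3), S(h_1,k_4), S(h_2,k_4), S(k_3,k_4)) all reduce to 0 modulo the current basis, so we have a Gröbner basis.
Inter-reduce: drop elements whose leading term is divisible by another's, tail-reduce, and make monic.
Reduced Gröbner basis: {x + 1/12yz + 5/2y + 5/6z + 41/12, y^3z + 30y^3 + 31/3y^2z + 51y^2 + 15/4yz + 145/6y + 3z + 13/4}.

Since the reduced bases disagree, the two ideals are not the same.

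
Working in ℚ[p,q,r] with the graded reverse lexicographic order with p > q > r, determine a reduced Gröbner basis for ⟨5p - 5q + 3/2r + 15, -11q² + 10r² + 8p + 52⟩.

f_1 = 5p - 5q + 3/2r + 15, LT = p.
f_2 = -11q² + 10r² + 8p + 52, LT = q².

The S-polynomials (S(f_1,f_2)) all reduce to 0 modulo the current basis, so we have a Gröbner basis.

G = {q² - 10/11r² - 8/11q + 12/55r - 28/11, p - q + 3/10r + 3}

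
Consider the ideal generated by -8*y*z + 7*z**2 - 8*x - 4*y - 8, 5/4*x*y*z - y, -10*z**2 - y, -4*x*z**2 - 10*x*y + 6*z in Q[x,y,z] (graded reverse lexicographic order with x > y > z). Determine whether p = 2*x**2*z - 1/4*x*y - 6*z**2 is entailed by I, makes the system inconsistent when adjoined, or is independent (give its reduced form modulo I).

2*x**2*z - 1/4*x*y - 6*z**2 lies in I (it reduces to 0).

First compute the reduced Gröbner basis of I by Buchberger's algorithm.
f_1 = -8*y*z + 7*z**2 - 8*x - 4*y - 8, LT = y*z.
f_2 = 5/4*x*y*z - y, LT = x*y*z.
f_3 = -10*z**2 - y, LT = z**2.
f_4 = -4*x*z**2 - 10*x*y + 6*z, LT = x*z**2.

S(f_1,f_2): lcm = x*y*z. S = -7/8*x*z**2 + x**2 + 1/2*x*y + x + 4/5*y.
  reduce S modulo (f_1, f_2, f_3, f_4):
  remainder x**2 + 47/80*x*y + x + 4/5*y ≠ 0; add h_5 = x**2 + 47/80*x*y + x + 4/5*y to the basis.

S(f_1,f_3): lcm = y*z**2. S = -7/8*z**3 - 1/10*y**2 + x*z + 1/2*y*z + z.
  reduce S modulo (f_1, f_2, f_3, f_4, h_5):
  remainder -1/10*y**2 + x*z - 47/80*x - 2209/6400*y + z - 47/80 ≠ 0; add h_6 = -1/10*y**2 + x*z - 47/80*x - 2209/6400*y + z - 47/80 to the basis.

S(f_1,f_4): lcm = x*y*z**2. S = -7/8*x*z**3 - 5/2*x*y**2 + x**2*z + 1/2*x*y*z + x*z + 3/2*y*z.
  reduce S modulo (f_1, f_2, f_3, f_4, h_5, h_6):
  remainder -207/10*x - 9729/800*y - 207/10 ≠ 0; add h_7 = -207/10*x - 9729/800*y - 207/10 to the basis.

S(f_3,f_4): lcm = x*z**2. S = -12/5*x*y + 3/2*z.
  reduce S modulo (f_1, f_2, f_3, f_4, h_5, h_6, h_7):
  remainder 12/5*y + 3/2*z ≠ 0; add h_8 = 12/5*y + 3/2*z to the basis.

S(f_2,h_7): lcm = x*y*z. S = -47/80*y**2*z - y*z - 4/5*y.
  reduce S modulo (f_1, f_2, f_3, f_4, h_5, h_6, h_7, h_8):
  remainder 1/2*z ≠ 0; add h_9 = 1/2*z to the basis.

The other S-polynomials (S(f_2,f_3), S(f_2,f_4), S(f_1,h_5), S(f_2,h_5), S(f_3,h_5), S(f_4,h_5), S(f_1,h_6), S(f_2,h_6), S(f_3,h_6), S(f_4,h_6), S(h_5,h_6), S(f_1,h_7), S(f_3,h_7), S(f_4,h_7), S(h_5,h_7), S(h_6,h_7), S(f_1,h_8), S(f_2,h_8), S(f_3,h_8), S(f_4,h_8), S(h_5,h_8), S(h_6,h_8), S(h_7,h_8), S(f_1,h_9), S(f_2,h_9), S(f_3,h_9), S(f_4,h_9), S(h_5,h_9), S(h_6,h_9), S(h_7,h_9), S(h_8,h_9)) all reduce to 0 modulo the current basis, so we have a Gröbner basis.
Inter-reduce: drop elements whose leading term is divisible by another's, tail-reduce, and make monic.
Reduced Gröbner basis: {x + 1, y, z}.
Label its elements g_1 = x + 1, g_2 = y, g_3 = z.

Reduce p = 2*x**2*z - 1/4*x*y - 6*z**2 modulo G:
  leading term x**2*z: subtract (2*x*z)·g_1 from 2*x**2*z - 1/4*x*y - 6*z**2 → -1/4*x*y - 2*x*z - 6*z**2
  leading term x*y: subtract (-1/4*y)·g_1 from -1/4*x*y - 2*x*z - 6*z**2 → -2*x*z - 6*z**2 + 1/4*y
  leading term x*z: subtract (-2*z)·g_1 from -2*x*z - 6*z**2 + 1/4*y → -6*z**2 + 1/4*y + 2*z
  leading term z**2: subtract (-6*z)·g_3 from -6*z**2 + 1/4*y + 2*z → 1/4*y + 2*z
  leading term y: subtract (1/4)·g_2 from 1/4*y + 2*z → 2*z
  leading term z: subtract (2)·g_3 from 2*z → 0
  normal form = 0.
Since the normal form is 0, p ∈ I.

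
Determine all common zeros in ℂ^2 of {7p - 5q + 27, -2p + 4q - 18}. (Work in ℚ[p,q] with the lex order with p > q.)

Compute a lex Gröbner basis by Buchberger's algorithm.
f_1 = 7p - 5q + 27, LT = p.
f_2 = -2p + 4q - 18, LT = p.

S(f_1,f_2): lcm = p. S = 9/7q - 36/7.
  reduce S modulo (f_1, f_2):
  remainder 9/7q - 36/7 ≠ 0; add h_3 = 9/7q - 36/7 to the basis.

The other S-polynomials (S(f_1,h_3), S(f_2,h_3)) all reduce to 0 modulo the current basis, so we have a Gröbner basis.
Inter-reduce: drop elements whose leading term is divisible by another's, tail-reduce, and make monic.
Reduced Gröbner basis: {p + 1, q - 4}.

The lex basis is triangular: the last element involves only q. Solving q - 4 = 0 gives q ∈ {4}; substituting each value into the earlier elements determines the remaining variables.
  q = 4: the earlier basis element becomes p + 1 = 0, giving p = -1 — point (-1, 4).

{(-1, 4)}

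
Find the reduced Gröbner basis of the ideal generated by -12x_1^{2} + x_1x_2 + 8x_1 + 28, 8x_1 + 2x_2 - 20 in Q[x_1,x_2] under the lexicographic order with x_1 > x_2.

G = {x_1 + \tfrac{1}{4}x_2 - \tfrac{5}{2}, x_2^{2} - \tfrac{31}{2}x_2 + 27}

f_1 = -12x_1^{2} + x_1x_2 + 8x_1 + 28, LT = x_1^{2}.
f_2 = 8x_1 + 2x_2 - 20, LT = x_1.

S(f_1,f_2): lcm = x_1^{2}. S = -\tfrac{1}{3}x_1x_2 + \tfrac{11}{6}x_1 - \tfrac{7}{3}.
  leading term x_1x_2: subtract (-\tfrac{1}{24}x_2)·f_2 from -\tfrac{1}{3}x_1x_2 + \tfrac{11}{6}x_1 - \tfrac{7}{3} → \tfrac{11}{6}x_1 + \tfrac{1}{12}x_2^{2} - \tfrac{5}{6}x_2 - \tfrac{7}{3}
  leading term x_1: subtract (\tfrac{11}{48})·f_2 from \tfrac{11}{6}x_1 + \tfrac{1}{12}x_2^{2} - \tfrac{5}{6}x_2 - \tfrac{7}{3} → \tfrac{1}{12}x_2^{2} - \tfrac{31}{24}x_2 + \tfrac{9}{4}
  leading term x_2^{2}: no divisor's leading term divides it; move \tfrac{1}{12}x_2^{2} to the remainder.
  leading term x_2: no divisor's leading term divides it; move -\tfrac{31}{24}x_2 to the remainder.
  leading term 1: no divisor's leading term divides it; move \tfrac{9}{4} to the remainder.
  remainder \tfrac{1}{12}x_2^{2} - \tfrac{31}{24}x_2 + \tfrac{9}{4} ≠ 0; add g_3 = \tfrac{1}{12}x_2^{2} - \tfrac{31}{24}x_2 + \tfrac{9}{4} to the basis.

The other S-polynomials (S(f_1,g_3), S(f_2,g_3)) all reduce to 0 modulo the current basis, so we have a Gröbner basis.
Inter-reduce: drop elements whose leading term is divisible by another's, tail-reduce, and make monic.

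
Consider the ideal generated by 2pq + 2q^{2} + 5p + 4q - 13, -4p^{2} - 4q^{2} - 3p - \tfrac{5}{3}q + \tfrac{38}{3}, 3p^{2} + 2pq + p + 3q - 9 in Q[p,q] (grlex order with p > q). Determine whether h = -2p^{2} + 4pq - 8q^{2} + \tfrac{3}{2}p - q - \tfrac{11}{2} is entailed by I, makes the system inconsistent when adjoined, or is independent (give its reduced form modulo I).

Adjoining -2p^{2} + 4pq - 8q^{2} + \tfrac{3}{2}p - q - \tfrac{11}{2} makes the ideal the whole ring: the system is inconsistent.

First compute the reduced Gröbner basis of I by Buchberger's algorithm.
f_1 = 2pq + 2q^{2} + 5p + 4q - 13, LT = pq.
f_2 = -4p^{2} - 4q^{2} - 3p - \tfrac{5}{3}q + \tfrac{38}{3}, LT = p^{2}.
f_3 = 3p^{2} + 2pq + p + 3q - 9, LT = p^{2}.

S(f_1,f_2): lcm = p^{2}q. S = pq^{2} - q^{3} + \tfrac{5}{2}p^{2} + \tfrac{5}{4}pq - \tfrac{5}{12}q^{2} - \tfrac{13}{2}p + \tfrac{19}{6}q.
  reduce S modulo (f_1, f_2, f_3):
  remainder -2q^{3} - \tfrac{11}{3}q^{2} - \tfrac{21}{4}p + \tfrac{89}{8}q - \tfrac{5}{24} ≠ 0; add k_4 = -2q^{3} - \tfrac{11}{3}q^{2} - \tfrac{21}{4}p + \tfrac{89}{8}q - \tfrac{5}{24} to the basis.

S(f_1,f_3): lcm = p^{2}q. S = \tfrac{1}{3}pq^{2} + \tfrac{5}{2}p^{2} + \tfrac{5}{3}pq - q^{2} - \tfrac{13}{2}p + 3q.
  reduce S modulo (f_1, f_2, f_3, k_4):
  remainder -\tfrac{79}{18}q^{2} - \tfrac{115}{12}p + \tfrac{29}{48}q + \tfrac{1925}{144} ≠ 0; add k_5 = -\tfrac{79}{18}q^{2} - \tfrac{115}{12}p + \tfrac{29}{48}q + \tfrac{1925}{144} to the basis.

S(f_2,f_3): lcm = p^{2}. S = -\tfrac{2}{3}pq + q^{2} + \tfrac{5}{12}p - \tfrac{7}{12}q - \tfrac{1}{6}.
  reduce S modulo (f_1, f_2, f_3, k_4, k_5):
  remainder -\tfrac{1475}{948}p + \tfrac{619}{632}q + \tfrac{1093}{1896} ≠ 0; add k_6 = -\tfrac{1475}{948}p + \tfrac{619}{632}q + \tfrac{1093}{1896} to the basis.

S(f_1,k_5): lcm = pq^{2}. S = q^{3} - \tfrac{345}{158}p^{2} + \tfrac{1667}{632}pq + 2q^{2} + \tfrac{1925}{632}p - \tfrac{13}{2}q.
  reduce S modulo (f_1, f_2, f_3, k_4, k_5, k_6):
  remainder -\tfrac{58188637}{7457600}q + \tfrac{58188637}{7457600} ≠ 0; add k_7 = -\tfrac{58188637}{7457600}q + \tfrac{58188637}{7457600} to the basis.

The other S-polynomials (S(f_1,k_4), S(f_2,k_4), S(f_3,k_4), S(f_2,k_5), S(f_3,k_5), S(k_4,k_5), S(f_1,k_6), S(f_2,k_6), S(f_3,k_6), S(k_4,k_6), S(k_5,k_6), S(f_1,k_7), S(f_2,k_7), S(f_3,k_7), S(k_4,k_7), S(k_5,k_7), S(k_6,k_7)) all reduce to 0 modulo the current basis, so we have a Gröbner basis.
Inter-reduce: drop elements whose leading term is divisible by another's, tail-reduce, and make monic.
Reduced Gröbner basis: {p - 1, q - 1}.
Label its elements g_1 = p - 1, g_2 = q - 1.

Reduce h = -2p^{2} + 4pq - 8q^{2} + \tfrac{3}{2}p - q - \tfrac{11}{2} modulo G:
  leading term p^{2}: subtract (-2p)·g_1 from -2p^{2} + 4pq - 8q^{2} + \tfrac{3}{2}p - q - \tfrac{11}{2} → 4pq - 8q^{2} - \tfrac{1}{2}p - q - \tfrac{11}{2}
  leading term pq: subtract (4q)·g_1 from 4pq - 8q^{2} - \tfrac{1}{2}p - q - \tfrac{11}{2} → -8q^{2} - \tfrac{1}{2}p + 3q - \tfrac{11}{2}
  leading term q^{2}: subtract (-8q)·g_2 from -8q^{2} - \tfrac{1}{2}p + 3q - \tfrac{11}{2} → -\tfrac{1}{2}p - 5q - \tfrac{11}{2}
  leading term p: subtract (-\tfrac{1}{2})·g_1 from -\tfrac{1}{2}p - 5q - \tfrac{11}{2} → -5q - 6
  leading term q: subtract (-5)·g_2 from -5q - 6 → -11
  leading term 1: no divisor's leading term divides it; move -11 to the remainder.
  normal form = -11.
The normal form is nonzero, so h ∉ I. Since h minus its normal form lies in I, I + (h) = I + (r) where r = -11; decide whether this ideal is the whole ring.
Here r = -11 is a nonzero constant, hence a unit: 1 ∈ I + (h), the Gröbner basis of I + (h) is {1}, and the enlarged system has no common solution — adjoining h is inconsistent.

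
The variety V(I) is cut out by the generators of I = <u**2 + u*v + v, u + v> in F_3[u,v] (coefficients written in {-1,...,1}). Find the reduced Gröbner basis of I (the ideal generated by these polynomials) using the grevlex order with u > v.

f_1 = u**2 + u*v + v, LT = u**2.
f_2 = u + v, LT = u.

S(f_1,f_2): lcm = u**2. S = v.
  leading term v: no divisor's leading term divides it; move v to the remainder.
  remainder v ≠ 0; add g_3 = v to the basis.

The other S-polynomials (S(f_1,g_3), S(f_2,g_3)) all reduce to 0 modulo the current basis, so we have a Gröbner basis.
Inter-reduce: drop elements whose leading term is divisible by another's, tail-reduce, and make monic.

G = {u, v}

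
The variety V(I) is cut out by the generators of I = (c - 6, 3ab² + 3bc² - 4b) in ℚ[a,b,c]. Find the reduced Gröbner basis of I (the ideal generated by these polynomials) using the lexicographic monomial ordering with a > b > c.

G = {ab² + 104/3b, c - 6}

f_1 = c - 6, LT = c.
f_2 = 3ab² + 3bc² - 4b, LT = ab².

The S-polynomials (S(f_1,f_2)) all reduce to 0 modulo the current basis, so we have a Gröbner basis.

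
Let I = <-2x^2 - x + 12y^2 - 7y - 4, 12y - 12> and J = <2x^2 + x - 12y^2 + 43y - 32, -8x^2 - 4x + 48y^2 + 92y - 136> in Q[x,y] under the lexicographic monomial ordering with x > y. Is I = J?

Yes, the ideals are equal.

Equality of ideals is decidable: compute both reduced Gröbner bases (unique for the ordering) and check whether they agree.
Buchberger on the first generating set:
f_1 = -2x^2 - x + 12y^2 - 7y - 4, LT = x^2.
f_2 = 12y - 12, LT = y.

The S-polynomials (S(f_1,f_2)) all reduce to 0 modulo the current basis, so we have a Gröbner basis.
Inter-reduce: drop elements whose leading term is divisible by another's, tail-reduce, and make monic.
Reduced Gröbner basis: {x^2 + 1/2x - 1/2, y - 1}.

Buchberger on the second generating set:
h_1 = 2x^2 + x - 12y^2 + 43y - 32, LT = x^2.
h_2 = -8x^2 - 4x + 48y^2 + 92y - 136, LT = x^2.

S(h_1,h_2): lcm = x^2. S = 33y - 33.
  leading term y: no divisor's leading term divides it; move 33y to the remainder.
  leading term 1: no divisor's leading term divides it; move -33 to the remainder.
  remainder 33y - 33 ≠ 0; add k_3 = 33y - 33 to the basis.

The other S-polynomials (S(h_1,k_3), S(h_2,k_3)) all reduce to 0 modulo the current basis, so we have a Gröbner basis.
Inter-reduce: drop elements whose leading term is divisible by another's, tail-reduce, and make monic.
Reduced Gröbner basis: {x^2 + 1/2x - 1/2, y - 1}.

Same reduced basis, so the two generating sets span the same ideal.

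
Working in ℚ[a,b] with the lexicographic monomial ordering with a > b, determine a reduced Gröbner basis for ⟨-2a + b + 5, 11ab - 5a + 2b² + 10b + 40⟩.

G = {a - ½b - 5/2, b² + 14/3b + 11/3}

f_1 = -2a + b + 5, LT = a.
f_2 = 11ab - 5a + 2b² + 10b + 40, LT = ab.

S(f_1,f_2): lcm = ab. S = 5/11a - 15/22b² - 75/22b - 40/11.
  leading term a: subtract (-5/22)·f_1 from 5/11a - 15/22b² - 75/22b - 40/11 → -15/22b² - 35/11b - 5/2
  leading term b²: no divisor's leading term divides it; move -15/22b² to the remainder.
  leading term b: no divisor's leading term divides it; move -35/11b to the remainder.
  leading term 1: no divisor's leading term divides it; move -5/2 to the remainder.
  remainder -15/22b² - 35/11b - 5/2 ≠ 0; add g_3 = -15/22b² - 35/11b - 5/2 to the basis.

S(f_1,g_3): leading monomials are coprime, so the S-polynomial reduces to 0 (Buchberger's first criterion).
S(f_2,g_3): lcm = ab². S = -169/33ab - 11/3a + 2/11b³ + 10/11b² + 40/11b.
  leading term ab: subtract (169/66b)·f_1 from -169/33ab - 11/3a + 2/11b³ + 10/11b² + 40/11b → -11/3a + 2/11b³ - 109/66b² - 55/6b
  leading term a: subtract (11/6)·f_1 from -11/3a + 2/11b³ - 109/66b² - 55/6b → 2/11b³ - 109/66b² - 11b - 55/6
  leading term b³: subtract (-4/15b)·g_3 from 2/11b³ - 109/66b² - 11b - 55/6 → -5/2b² - 35/3b - 55/6
  leading term b²: subtract (11/3)·g_3 from -5/2b² - 35/3b - 55/6 → 0
  remainder 0.

Every S-polynomial of the final basis reduces to 0, so we have a Gröbner basis.
Inter-reduce: drop elements whose leading term is divisible by another's, tail-reduce, and make monic.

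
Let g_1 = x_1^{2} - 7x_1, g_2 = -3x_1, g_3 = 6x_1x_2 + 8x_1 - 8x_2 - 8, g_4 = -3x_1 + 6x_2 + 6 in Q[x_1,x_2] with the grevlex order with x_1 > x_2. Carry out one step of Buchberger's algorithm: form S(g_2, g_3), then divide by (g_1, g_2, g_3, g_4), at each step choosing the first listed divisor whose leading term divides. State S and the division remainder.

S(g_2, g_3) = -\tfrac{4}{3}x_1 + \tfrac{4}{3}x_2 + \tfrac{4}{3}; remainder on division = \tfrac{4}{3}x_2 + \tfrac{4}{3}.

lcm(LM(g_2), LM(g_3)) = x_1x_2.
S = (lcm/LT(g_2))·g_2 − (lcm/LT(g_3))·g_3 = -\tfrac{4}{3}x_1 + \tfrac{4}{3}x_2 + \tfrac{4}{3}.
Reduce S modulo (g_1, g_2, g_3, g_4) in that order:
  leading term x_1: subtract (\tfrac{4}{9})·g_2 from -\tfrac{4}{3}x_1 + \tfrac{4}{3}x_2 + \tfrac{4}{3} → \tfrac{4}{3}x_2 + \tfrac{4}{3}
  leading term x_2: no divisor's leading term divides it; move \tfrac{4}{3}x_2 to the remainder.
  leading term 1: no divisor's leading term divides it; move \tfrac{4}{3} to the remainder.
The remainder \tfrac{4}{3}x_2 + \tfrac{4}{3} is nonzero, so it would be added as the next basis element.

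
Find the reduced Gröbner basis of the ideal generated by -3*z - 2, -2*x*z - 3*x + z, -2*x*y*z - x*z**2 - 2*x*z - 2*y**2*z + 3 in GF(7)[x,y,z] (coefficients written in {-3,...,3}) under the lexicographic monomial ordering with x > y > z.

G = {x - 1, y**2 + y, z + 3}

f_1 = -3*z - 2, LT = z.
f_2 = -2*x*z - 3*x + z, LT = x*z.
f_3 = -2*x*y*z - x*z**2 - 2*x*z - 2*y**2*z + 3, LT = x*y*z.

S(f_1,f_2): lcm = x*z. S = -2*x - 3*z.
  leading term x: no divisor's leading term divides it; move -2*x to the remainder.
  leading term z: subtract (1)·f_1 from -3*z → 2
  leading term 1: no divisor's leading term divides it; move 2 to the remainder.
  remainder -2*x + 2 ≠ 0; add g_4 = -2*x + 2 to the basis.

S(f_1,f_3): lcm = x*y*z. S = 3*x*y + 3*x*z**2 - x*z - y**2*z - 2.
  leading term x*y: subtract (2*y)·g_4 from 3*x*y + 3*x*z**2 - x*z - y**2*z - 2 → 3*x*z**2 - x*z - y**2*z + 3*y - 2
  leading term x*z**2: subtract (-x*z)·f_1 from 3*x*z**2 - x*z - y**2*z + 3*y - 2 → -3*x*z - y**2*z + 3*y - 2
  leading term x*z: subtract (x)·f_1 from -3*x*z - y**2*z + 3*y - 2 → 2*x - y**2*z + 3*y - 2
  leading term x: subtract (-1)·g_4 from 2*x - y**2*z + 3*y - 2 → -y**2*z + 3*y
  leading term y**2*z: subtract (-2*y**2)·f_1 from -y**2*z + 3*y → 3*y**2 + 3*y
  leading term y**2: no divisor's leading term divides it; move 3*y**2 to the remainder.
  leading term y: no divisor's leading term divides it; move 3*y to the remainder.
  remainder 3*y**2 + 3*y ≠ 0; add g_5 = 3*y**2 + 3*y to the basis.

The other S-polynomials (S(f_2,f_3), S(f_1,g_4), S(f_2,g_4), S(f_3,g_4), S(f_1,g_5), S(f_2,g_5), S(f_3,g_5), S(g_4,g_5)) all reduce to 0 modulo the current basis, so we have a Gröbner basis.
Inter-reduce: drop elements whose leading term is divisible by another's, tail-reduce, and make monic.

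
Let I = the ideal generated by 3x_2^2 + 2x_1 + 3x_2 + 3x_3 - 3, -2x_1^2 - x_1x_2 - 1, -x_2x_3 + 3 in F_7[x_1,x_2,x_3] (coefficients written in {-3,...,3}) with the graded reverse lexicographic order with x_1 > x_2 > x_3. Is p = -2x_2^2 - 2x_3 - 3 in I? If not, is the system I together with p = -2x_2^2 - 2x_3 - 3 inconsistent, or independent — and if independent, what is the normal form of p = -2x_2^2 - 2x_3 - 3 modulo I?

First compute the reduced Gröbner basis of I by Buchberger's algorithm.
f_1 = 3x_2^2 + 2x_1 + 3x_2 + 3x_3 - 3, LT = x_2^2.
f_2 = -2x_1^2 - x_1x_2 - 1, LT = x_1^2.
f_3 = -x_2x_3 + 3, LT = x_2x_3.

S(f_1,f_3): lcm = x_2^2x_3. S = 3x_1x_3 + x_2x_3 + x_3^2 + 3x_2 - x_3.
  leading term x_1x_3: no divisor's leading term divides it; move 3x_1x_3 to the remainder.
  leading term x_2x_3: subtract (-1)·f_3 from x_2x_3 + x_3^2 + 3x_2 - x_3 → x_3^2 + 3x_2 - x_3 + 3
  leading term x_3^2: no divisor's leading term divides it; move x_3^2 to the remainder.
  leading term x_2: no divisor's leading term divides it; move 3x_2 to the remainder.
  leading term x_3: no divisor's leading term divides it; move -x_3 to the remainder.
  leading term 1: no divisor's leading term divides it; move 3 to the remainder.
  remainder 3x_1x_3 + x_3^2 + 3x_2 - x_3 + 3 ≠ 0; add h_4 = 3x_1x_3 + x_3^2 + 3x_2 - x_3 + 3 to the basis.

S(f_2,h_4): lcm = x_1^2x_3. S = -3x_1x_2x_3 + 2x_1x_3^2 - x_1x_2 - 2x_1x_3 - x_1 - 3x_3.
  leading term x_1x_2x_3: subtract (3x_1)·f_3 from -3x_1x_2x_3 + 2x_1x_3^2 - x_1x_2 - 2x_1x_3 - x_1 - 3x_3 → 2x_1x_3^2 - x_1x_2 - 2x_1x_3 - 3x_1 - 3x_3
  leading term x_1x_3^2: subtract (3x_3)·h_4 from 2x_1x_3^2 - x_1x_2 - 2x_1x_3 - 3x_1 - 3x_3 → -3x_3^3 - x_1x_2 - 2x_1x_3 - 2x_2x_3 + 3x_3^2 - 3x_1 + 2x_3
  leading term x_3^3: no divisor's leading term divides it; move -3x_3^3 to the remainder.
  leading term x_1x_2: no divisor's leading term divides it; move -x_1x_2 to the remainder.
  leading term x_1x_3: subtract (-3)·h_4 from -2x_1x_3 - 2x_2x_3 + 3x_3^2 - 3x_1 + 2x_3 → -2x_2x_3 - x_3^2 - 3x_1 + 2x_2 - x_3 + 2
  leading term x_2x_3: subtract (2)·f_3 from -2x_2x_3 - x_3^2 - 3x_1 + 2x_2 - x_3 + 2 → -x_3^2 - 3x_1 + 2x_2 - x_3 + 3
  leading term x_3^2: no divisor's leading term divides it; move -x_3^2 to the remainder.
  leading term x_1: no divisor's leading term divides it; move -3x_1 to the remainder.
  leading term x_2: no divisor's leading term divides it; move 2x_2 to the remainder.
  leading term x_3: no divisor's leading term divides it; move -x_3 to the remainder.
  leading term 1: no divisor's leading term divides it; move 3 to the remainder.
  remainder -3x_3^3 - x_1x_2 - x_3^2 - 3x_1 + 2x_2 - x_3 + 3 ≠ 0; add h_5 = -3x_3^3 - x_1x_2 - x_3^2 - 3x_1 + 2x_2 - x_3 + 3 to the basis.

The other S-polynomials (S(f_1,f_2), S(f_2,f_3), S(f_1,h_4), S(f_3,h_4), S(f_1,h_5), S(f_2,h_5), S(f_3,h_5), S(h_4,h_5)) all reduce to 0 modulo the current basis, so we have a Gröbner basis.
Inter-reduce: drop elements whose leading term is divisible by another's, tail-reduce, and make monic.
Reduced Gröbner basis: {x_3^3 - 2x_1x_2 - 2x_3^2 + x_1 - 3x_2 - 2x_3 - 1, x_1^2 - 3x_1x_2 - 3, x_2^2 + 3x_1 + x_2 + x_3 - 1, x_1x_3 - 2x_3^2 + x_2 + 2x_3 + 1, x_2x_3 - 3}.
Label its elements g_1 = x_3^3 - 2x_1x_2 - 2x_3^2 + x_1 - 3x_2 - 2x_3 - 1, g_2 = x_1^2 - 3x_1x_2 - 3, g_3 = x_2^2 + 3x_1 + x_2 + x_3 - 1, g_4 = x_1x_3 - 2x_3^2 + x_2 + 2x_3 + 1, g_5 = x_2x_3 - 3.

Reduce p = -2x_2^2 - 2x_3 - 3 modulo G:
  leading term x_2^2: subtract (-2)·g_3 from -2x_2^2 - 2x_3 - 3 → -x_1 + 2x_2 + 2
  leading term x_1: no divisor's leading term divides it; move -x_1 to the remainder.
  leading term x_2: no divisor's leading term divides it; move 2x_2 to the remainder.
  leading term 1: no divisor's leading term divides it; move 2 to the remainder.
  normal form = -x_1 + 2x_2 + 2.
The normal form is nonzero, so p ∉ I. Since p minus its normal form lies in I, I + (p) = I + (r) where r = -x_1 + 2x_2 + 2; decide whether this ideal is the whole ring.
Run Buchberger on G together with r (pairs among the g_i already reduce to 0 since G is a Gröbner basis):
g_1 = x_3^3 - 2x_1x_2 - 2x_3^2 + x_1 - 3x_2 - 2x_3 - 1, LT = x_3^3.
g_2 = x_1^2 - 3x_1x_2 - 3, LT = x_1^2.
g_3 = x_2^2 + 3x_1 + x_2 + x_3 - 1, LT = x_2^2.
g_4 = x_1x_3 - 2x_3^2 + x_2 + 2x_3 + 1, LT = x_1x_3.
g_5 = x_2x_3 - 3, LT = x_2x_3.
r = -x_1 + 2x_2 + 2, LT = x_1.

S(g_2,r): lcm = x_1^2. S = -x_1x_2 + 2x_1 - 3.
  leading term x_1x_2: subtract (x_2)·r from -x_1x_2 + 2x_1 - 3 → -2x_2^2 + 2x_1 - 2x_2 - 3
  leading term x_2^2: subtract (-2)·g_3 from -2x_2^2 + 2x_1 - 2x_2 - 3 → x_1 + 2x_3 + 2
  leading term x_1: subtract (-1)·r from x_1 + 2x_3 + 2 → 2x_2 + 2x_3 - 3
  leading term x_2: no divisor's leading term divides it; move 2x_2 to the remainder.
  leading term x_3: no divisor's leading term divides it; move 2x_3 to the remainder.
  leading term 1: no divisor's leading term divides it; move -3 to the remainder.
  remainder 2x_2 + 2x_3 - 3 ≠ 0; add m_7 = 2x_2 + 2x_3 - 3 to the basis.

S(g_4,r): lcm = x_1x_3. S = 2x_2x_3 - 2x_3^2 + x_2 - 3x_3 + 1.
  leading term x_2x_3: subtract (2)·g_5 from 2x_2x_3 - 2x_3^2 + x_2 - 3x_3 + 1 → -2x_3^2 + x_2 - 3x_3
  leading term x_3^2: no divisor's leading term divides it; move -2x_3^2 to the remainder.
  leading term x_2: subtract (-3)·m_7 from x_2 - 3x_3 → 3x_3 - 2
  leading term x_3: no divisor's leading term divides it; move 3x_3 to the remainder.
  leading term 1: no divisor's leading term divides it; move -2 to the remainder.
  remainder -2x_3^2 + 3x_3 - 2 ≠ 0; add m_8 = -2x_3^2 + 3x_3 - 2 to the basis.

S(g_3,m_7): lcm = x_2^2. S = -x_2x_3 + 3x_1 - x_2 + x_3 - 1.
  leading term x_2x_3: subtract (-1)·g_5 from -x_2x_3 + 3x_1 - x_2 + x_3 - 1 → 3x_1 - x_2 + x_3 + 3
  leading term x_1: subtract (-3)·r from 3x_1 - x_2 + x_3 + 3 → -2x_2 + x_3 + 2
  leading term x_2: subtract (-1)·m_7 from -2x_2 + x_3 + 2 → 3x_3 - 1
  leading term x_3: no divisor's leading term divides it; move 3x_3 to the remainder.
  leading term 1: no divisor's leading term divides it; move -1 to the remainder.
  remainder 3x_3 - 1 ≠ 0; add m_9 = 3x_3 - 1 to the basis.

S(g_5,m_7): lcm = x_2x_3. S = -x_3^2 - 2x_3 - 3.
  leading term x_3^2: subtract (-3)·m_8 from -x_3^2 - 2x_3 - 3 → -2
  leading term 1: no divisor's leading term divides it; move -2 to the remainder.
  remainder -2 ≠ 0; add m_10 = -2 to the basis.

The other S-polynomials (S(g_1,g_2), S(g_1,g_3), S(g_1,g_4), S(g_1,g_5), S(g_1,r), S(g_2,g_3), S(g_2,g_4), S(g_2,g_5), S(g_3,g_4), S(g_3,g_5), S(g_3,r), S(g_4,g_5), S(g_5,r), S(g_1,m_7), S(g_2,m_7), S(g_4,m_7), S(r,m_7), S(g_1,m_8), S(g_2,m_8), S(g_3,m_8), S(g_4,m_8), S(g_5,m_8), S(r,m_8), S(m_7,m_8), S(g_1,m_9), S(g_2,m_9), S(g_3,m_9), S(g_4,m_9), S(g_5,m_9), S(r,m_9), S(m_7,m_9), S(m_8,m_9), S(g_1,m_10), S(g_2,m_10), S(g_3,m_10), S(g_4,m_10), S(g_5,m_10), S(r,m_10), S(m_7,m_10), S(m_8,m_10), S(m_9,m_10)) all reduce to 0 modulo the current basis, so we have a Gröbner basis.
Inter-reduce: drop elements whose leading term is divisible by another's, tail-reduce, and make monic.
Reduced Gröbner basis: {1}.
The reduced Gröbner basis of I + (p) is {1}: the ideal is the whole ring, so the enlarged system has no common solution — adjoining p is inconsistent.

Ideal membership is decidable via reduction modulo a Gröbner basis.

Adjoining -2x_2^2 - 2x_3 - 3 makes the ideal the whole ring: the system is inconsistent.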